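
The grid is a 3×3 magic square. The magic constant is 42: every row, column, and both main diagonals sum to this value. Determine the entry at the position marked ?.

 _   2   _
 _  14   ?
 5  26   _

From row 3, 42 − (5 + 26) gives (3,3) = 11.
Main diagonal must total 42; the given cells sum to 25, so (1,1) = 17.
Anti-diagonal must total 42; the given cells sum to 19, so (1,3) = 23.
Column 1 must total 42; the given cells sum to 22, so (2,1) = 20.
Column 3 needs 42; the known cells sum to 34, so (2,3) = 8.

8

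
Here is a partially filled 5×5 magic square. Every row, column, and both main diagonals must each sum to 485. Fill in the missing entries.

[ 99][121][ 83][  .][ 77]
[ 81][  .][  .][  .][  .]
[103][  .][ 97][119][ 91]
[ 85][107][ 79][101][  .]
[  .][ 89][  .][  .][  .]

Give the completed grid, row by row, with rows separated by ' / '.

99 121 83 105 77 / 81 93 115 87 109 / 103 75 97 119 91 / 85 107 79 101 113 / 117 89 111 73 95

The remaining cell in row 1 is (1,4) = 485 − 380 = 105.
Row 3 must total 485; the given cells sum to 410, so (3,2) = 75.
From row 4, 485 − (85 + 107 + 79 + 101) gives (4,5) = 113.
Column 1: 99 + 81 + 103 + 85 + ? = 485, so (5,1) = 117.
The remaining cell in column 2 is (2,2) = 485 − 392 = 93.
The remaining cell in main diagonal is (5,5) = 485 − 390 = 95.
Using anti-diagonal: 77 + 97 + 107 + 117 + ? → (2,4) = 485 − 398 = 87.
Using column 4: 105 + 87 + 119 + 101 + ? → (5,4) = 485 − 412 = 73.
Column 5: 77 + 91 + 113 + 95 + ? = 485, so (2,5) = 109.
Using row 2: 81 + 93 + 87 + 109 + ? → (2,3) = 485 − 370 = 115.
From row 5, 485 − (117 + 89 + 73 + 95) gives (5,3) = 111.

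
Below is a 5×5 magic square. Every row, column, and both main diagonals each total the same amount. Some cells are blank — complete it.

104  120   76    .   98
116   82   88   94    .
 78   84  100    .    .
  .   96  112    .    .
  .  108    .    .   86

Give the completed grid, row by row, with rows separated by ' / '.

104 120 76 92 98 / 116 82 88 94 110 / 78 84 100 106 122 / 90 96 112 118 74 / 102 108 114 80 86

Column 2 is already complete: 120 + 82 + 84 + 96 + 108 = 490, so that is the magic constant.
From row 1, 490 − (104 + 120 + 76 + 98) gives (1,4) = 92.
Row 2 needs 490; the known cells sum to 380, so (2,5) = 110.
From column 3, 490 − (76 + 88 + 100 + 112) gives (5,3) = 114.
From main diagonal, 490 − (104 + 82 + 100 + 86) gives (4,4) = 118.
The remaining cell in anti-diagonal is (5,1) = 490 − 388 = 102.
Row 5 must total 490; the given cells sum to 410, so (5,4) = 80.
From column 1, 490 − (104 + 116 + 78 + 102) gives (4,1) = 90.
Column 4: 92 + 94 + 118 + 80 + ? = 490, so (3,4) = 106.
The remaining cell in row 3 is (3,5) = 490 − 368 = 122.
Using row 4: 90 + 96 + 112 + 118 + ? → (4,5) = 490 − 416 = 74.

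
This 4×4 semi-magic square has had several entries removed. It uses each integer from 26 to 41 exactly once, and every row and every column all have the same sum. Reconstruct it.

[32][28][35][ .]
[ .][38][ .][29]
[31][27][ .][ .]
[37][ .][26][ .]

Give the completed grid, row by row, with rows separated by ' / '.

The entries are 26 through 41, which sum to 536, so each line sums to 536/4 = 134.
Using row 1: 32 + 28 + 35 + ? → (1,4) = 134 − 95 = 39.
Column 1 must total 134; the given cells sum to 100, so (2,1) = 34.
Column 2: 28 + 38 + 27 + ? = 134, so (4,2) = 41.
From row 2, 134 − (34 + 38 + 29) gives (2,3) = 33.
Row 4 must total 134; the given cells sum to 104, so (4,4) = 30.
Column 3 needs 134; the known cells sum to 94, so (3,3) = 40.
From column 4, 134 − (39 + 29 + 30) gives (3,4) = 36.

32 28 35 39 / 34 38 33 29 / 31 27 40 36 / 37 41 26 30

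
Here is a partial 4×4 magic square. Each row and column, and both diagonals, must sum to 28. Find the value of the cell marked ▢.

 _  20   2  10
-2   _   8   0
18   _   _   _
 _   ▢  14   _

Row 1 must total 28; the given cells sum to 32, so (1,1) = -4.
Row 2 must total 28; the given cells sum to 6, so (2,2) = 22.
Column 1 needs 28; the known cells sum to 12, so (4,1) = 16.
Using column 3: 2 + 8 + 14 + ? → (3,3) = 28 − 24 = 4.
Using main diagonal: -4 + 22 + 4 + ? → (4,4) = 28 − 22 = 6.
From anti-diagonal, 28 − (10 + 8 + 16) gives (3,2) = -6.
Row 3 needs 28; the known cells sum to 16, so (3,4) = 12.
The remaining cell in row 4 is (4,2) = 28 − 36 = -8.

-8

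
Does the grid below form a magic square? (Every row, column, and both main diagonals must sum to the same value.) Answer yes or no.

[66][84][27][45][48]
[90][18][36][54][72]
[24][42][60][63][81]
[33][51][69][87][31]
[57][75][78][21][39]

Row 1: 66 + 84 + 27 + 45 + 48 = 270.
Row 2: 90 + 18 + 36 + 54 + 72 = 270.
Row 3: 24 + 42 + 60 + 63 + 81 = 270.
Row 4: 33 + 51 + 69 + 87 + 31 = 271.
Row 5: 57 + 75 + 78 + 21 + 39 = 270.
Column 1: 66 + 90 + 24 + 33 + 57 = 270.
Column 2: 84 + 18 + 42 + 51 + 75 = 270.
Column 3: 27 + 36 + 60 + 69 + 78 = 270.
Column 4: 45 + 54 + 63 + 87 + 21 = 270.
Column 5: 48 + 72 + 81 + 31 + 39 = 271.
Main diagonal: 66 + 18 + 60 + 87 + 39 = 270.
Anti-diagonal: 48 + 54 + 60 + 51 + 57 = 270.

No — row 4 sums to 271 but column 2 sums to 270.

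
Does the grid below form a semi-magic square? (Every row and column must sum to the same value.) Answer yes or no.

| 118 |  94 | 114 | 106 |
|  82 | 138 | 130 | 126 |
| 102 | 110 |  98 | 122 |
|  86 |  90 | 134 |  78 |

No — column 3 sums to 476 but row 1 sums to 432.

Row 1: 118 + 94 + 114 + 106 = 432.
Row 2: 82 + 138 + 130 + 126 = 476.
Row 3: 102 + 110 + 98 + 122 = 432.
Row 4: 86 + 90 + 134 + 78 = 388.
Column 1: 118 + 82 + 102 + 86 = 388.
Column 2: 94 + 138 + 110 + 90 = 432.
Column 3: 114 + 130 + 98 + 134 = 476.
Column 4: 106 + 126 + 122 + 78 = 432.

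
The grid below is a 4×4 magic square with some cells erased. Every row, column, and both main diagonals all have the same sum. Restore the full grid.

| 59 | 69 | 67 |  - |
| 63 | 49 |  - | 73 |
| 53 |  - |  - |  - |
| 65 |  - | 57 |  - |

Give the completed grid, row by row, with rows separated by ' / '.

59 69 67 45 / 63 49 55 73 / 53 75 61 51 / 65 47 57 71

Column 1 is already complete: 59 + 63 + 53 + 65 = 240, so that is the magic constant.
From row 1, 240 − (59 + 69 + 67) gives (1,4) = 45.
Row 2 must total 240; the given cells sum to 185, so (2,3) = 55.
The remaining cell in column 3 is (3,3) = 240 − 179 = 61.
Main diagonal must total 240; the given cells sum to 169, so (4,4) = 71.
Anti-diagonal: 45 + 55 + 65 + ? = 240, so (3,2) = 75.
Using row 3: 53 + 75 + 61 + ? → (3,4) = 240 − 189 = 51.
From row 4, 240 − (65 + 57 + 71) gives (4,2) = 47.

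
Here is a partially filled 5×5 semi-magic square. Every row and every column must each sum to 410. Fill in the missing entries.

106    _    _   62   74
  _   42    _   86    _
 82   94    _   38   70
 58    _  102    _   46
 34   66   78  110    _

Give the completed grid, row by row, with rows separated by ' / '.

From row 3, 410 − (82 + 94 + 38 + 70) gives (3,3) = 126.
Row 5 needs 410; the known cells sum to 288, so (5,5) = 122.
From column 1, 410 − (106 + 82 + 58 + 34) gives (2,1) = 130.
Column 4 must total 410; the given cells sum to 296, so (4,4) = 114.
From column 5, 410 − (74 + 70 + 46 + 122) gives (2,5) = 98.
From row 2, 410 − (130 + 42 + 86 + 98) gives (2,3) = 54.
The remaining cell in row 4 is (4,2) = 410 − 320 = 90.
Column 2: 42 + 94 + 90 + 66 + ? = 410, so (1,2) = 118.
Using column 3: 54 + 126 + 102 + 78 + ? → (1,3) = 410 − 360 = 50.

106 118 50 62 74 / 130 42 54 86 98 / 82 94 126 38 70 / 58 90 102 114 46 / 34 66 78 110 122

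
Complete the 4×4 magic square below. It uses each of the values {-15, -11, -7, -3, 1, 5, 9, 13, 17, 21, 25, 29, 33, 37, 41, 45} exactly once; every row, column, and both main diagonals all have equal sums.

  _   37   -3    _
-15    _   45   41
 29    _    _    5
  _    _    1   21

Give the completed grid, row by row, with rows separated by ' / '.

33 37 -3 -7 / -15 -11 45 41 / 29 9 17 5 / 13 25 1 21

The 16 entries sum to 240, so each line sums to 240/4 = 60.
Row 2: -15 + 45 + 41 + ? = 60, so (2,2) = -11.
Using column 3: -3 + 45 + 1 + ? → (3,3) = 60 − 43 = 17.
From column 4, 60 − (41 + 5 + 21) gives (1,4) = -7.
The remaining cell in main diagonal is (1,1) = 60 − 27 = 33.
The remaining cell in row 3 is (3,2) = 60 − 51 = 9.
From column 1, 60 − (33 + (-15) + 29) gives (4,1) = 13.
Using column 2: 37 + (-11) + 9 + ? → (4,2) = 60 − 35 = 25.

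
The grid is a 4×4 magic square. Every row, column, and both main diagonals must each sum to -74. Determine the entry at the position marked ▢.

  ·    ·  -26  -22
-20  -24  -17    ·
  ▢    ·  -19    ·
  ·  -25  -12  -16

-18

Row 2: -20 + (-24) + (-17) + ? = -74, so (2,4) = -13.
Using row 4: -25 + (-12) + (-16) + ? → (4,1) = -74 − (-53) = -21.
Column 4 must total -74; the given cells sum to -51, so (3,4) = -23.
From main diagonal, -74 − (-24 + (-19) + (-16)) gives (1,1) = -15.
Anti-diagonal: -22 + (-17) + (-21) + ? = -74, so (3,2) = -14.
Using row 1: -15 + (-26) + (-22) + ? → (1,2) = -74 − (-63) = -11.
From row 3, -74 − (-14 + (-19) + (-23)) gives (3,1) = -18.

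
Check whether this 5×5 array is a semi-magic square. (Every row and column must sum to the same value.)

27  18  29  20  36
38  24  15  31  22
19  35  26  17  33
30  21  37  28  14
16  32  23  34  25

Row 1: 27 + 18 + 29 + 20 + 36 = 130.
Row 2: 38 + 24 + 15 + 31 + 22 = 130.
Row 3: 19 + 35 + 26 + 17 + 33 = 130.
Row 4: 30 + 21 + 37 + 28 + 14 = 130.
Row 5: 16 + 32 + 23 + 34 + 25 = 130.
Column 1: 27 + 38 + 19 + 30 + 16 = 130.
Column 2: 18 + 24 + 35 + 21 + 32 = 130.
Column 3: 29 + 15 + 26 + 37 + 23 = 130.
Column 4: 20 + 31 + 17 + 28 + 34 = 130.
Column 5: 36 + 22 + 33 + 14 + 25 = 130.
All lines sum to 130.

Yes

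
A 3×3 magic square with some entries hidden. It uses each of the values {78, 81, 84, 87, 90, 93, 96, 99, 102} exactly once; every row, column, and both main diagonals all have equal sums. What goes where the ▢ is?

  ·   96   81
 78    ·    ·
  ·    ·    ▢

The 9 entries sum to 810, so each line sums to 810/3 = 270.
From row 1, 270 − (96 + 81) gives (1,1) = 93.
From column 1, 270 − (93 + 78) gives (3,1) = 99.
Anti-diagonal must total 270; the given cells sum to 180, so (2,2) = 90.
Row 2 needs 270; the known cells sum to 168, so (2,3) = 102.
Using column 2: 96 + 90 + ? → (3,2) = 270 − 186 = 84.
Column 3 must total 270; the given cells sum to 183, so (3,3) = 87.

87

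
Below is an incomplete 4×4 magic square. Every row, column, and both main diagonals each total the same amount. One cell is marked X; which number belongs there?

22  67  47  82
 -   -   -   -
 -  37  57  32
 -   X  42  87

62

Row 1 is complete and sums to 218; that is the magic constant.
Row 3 needs 218; the known cells sum to 126, so (3,1) = 92.
Using column 3: 47 + 57 + 42 + ? → (2,3) = 218 − 146 = 72.
Column 4: 82 + 32 + 87 + ? = 218, so (2,4) = 17.
The remaining cell in main diagonal is (2,2) = 218 − 166 = 52.
Anti-diagonal must total 218; the given cells sum to 191, so (4,1) = 27.
Row 2: 52 + 72 + 17 + ? = 218, so (2,1) = 77.
Row 4: 27 + 42 + 87 + ? = 218, so (4,2) = 62.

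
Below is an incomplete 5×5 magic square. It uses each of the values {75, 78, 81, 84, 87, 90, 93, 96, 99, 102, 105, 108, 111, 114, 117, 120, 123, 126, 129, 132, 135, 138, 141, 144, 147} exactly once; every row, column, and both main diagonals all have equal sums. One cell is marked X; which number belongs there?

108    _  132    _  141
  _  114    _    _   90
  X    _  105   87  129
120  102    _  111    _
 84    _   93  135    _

The 25 entries sum to 2775, so each line sums to 2775/5 = 555.
Using main diagonal: 108 + 114 + 105 + 111 + ? → (5,5) = 555 − 438 = 117.
The remaining cell in anti-diagonal is (2,4) = 555 − 432 = 123.
From row 5, 555 − (84 + 93 + 135 + 117) gives (5,2) = 126.
The remaining cell in column 4 is (1,4) = 555 − 456 = 99.
The remaining cell in column 5 is (4,5) = 555 − 477 = 78.
Row 1 must total 555; the given cells sum to 480, so (1,2) = 75.
Row 4 must total 555; the given cells sum to 411, so (4,3) = 144.
Column 2: 75 + 114 + 102 + 126 + ? = 555, so (3,2) = 138.
Column 3: 132 + 105 + 144 + 93 + ? = 555, so (2,3) = 81.
The remaining cell in row 2 is (2,1) = 555 − 408 = 147.
The remaining cell in row 3 is (3,1) = 555 − 459 = 96.

96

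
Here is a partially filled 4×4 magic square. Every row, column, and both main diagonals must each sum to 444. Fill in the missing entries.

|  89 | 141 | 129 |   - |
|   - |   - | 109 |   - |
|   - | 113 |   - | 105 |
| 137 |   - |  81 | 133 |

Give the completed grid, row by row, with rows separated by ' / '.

89 141 129 85 / 117 97 109 121 / 101 113 125 105 / 137 93 81 133

The remaining cell in row 1 is (1,4) = 444 − 359 = 85.
Row 4: 137 + 81 + 133 + ? = 444, so (4,2) = 93.
Column 2: 141 + 113 + 93 + ? = 444, so (2,2) = 97.
Column 3 needs 444; the known cells sum to 319, so (3,3) = 125.
From column 4, 444 − (85 + 105 + 133) gives (2,4) = 121.
Using row 2: 97 + 109 + 121 + ? → (2,1) = 444 − 327 = 117.
From row 3, 444 − (113 + 125 + 105) gives (3,1) = 101.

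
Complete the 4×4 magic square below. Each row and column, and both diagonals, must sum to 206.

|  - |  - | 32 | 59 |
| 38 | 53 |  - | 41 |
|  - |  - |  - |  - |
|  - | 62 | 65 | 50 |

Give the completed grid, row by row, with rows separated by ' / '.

Row 2 needs 206; the known cells sum to 132, so (2,3) = 74.
Row 4: 62 + 65 + 50 + ? = 206, so (4,1) = 29.
Column 3 needs 206; the known cells sum to 171, so (3,3) = 35.
Column 4 must total 206; the given cells sum to 150, so (3,4) = 56.
From main diagonal, 206 − (53 + 35 + 50) gives (1,1) = 68.
Using anti-diagonal: 59 + 74 + 29 + ? → (3,2) = 206 − 162 = 44.
The remaining cell in row 1 is (1,2) = 206 − 159 = 47.
Using row 3: 44 + 35 + 56 + ? → (3,1) = 206 − 135 = 71.

68 47 32 59 / 38 53 74 41 / 71 44 35 56 / 29 62 65 50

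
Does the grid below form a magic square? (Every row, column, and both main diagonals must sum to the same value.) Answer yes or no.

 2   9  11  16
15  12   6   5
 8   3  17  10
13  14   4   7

Yes

Row 1: 2 + 9 + 11 + 16 = 38.
Row 2: 15 + 12 + 6 + 5 = 38.
Row 3: 8 + 3 + 17 + 10 = 38.
Row 4: 13 + 14 + 4 + 7 = 38.
Column 1: 2 + 15 + 8 + 13 = 38.
Column 2: 9 + 12 + 3 + 14 = 38.
Column 3: 11 + 6 + 17 + 4 = 38.
Column 4: 16 + 5 + 10 + 7 = 38.
Main diagonal: 2 + 12 + 17 + 7 = 38.
Anti-diagonal: 16 + 6 + 3 + 13 = 38.
All lines sum to 38.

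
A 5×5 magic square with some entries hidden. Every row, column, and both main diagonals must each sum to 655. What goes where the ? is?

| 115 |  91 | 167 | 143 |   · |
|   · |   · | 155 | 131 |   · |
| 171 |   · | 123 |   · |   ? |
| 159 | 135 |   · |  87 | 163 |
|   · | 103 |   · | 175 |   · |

95

Row 1 needs 655; the known cells sum to 516, so (1,5) = 139.
Row 4: 159 + 135 + 87 + 163 + ? = 655, so (4,3) = 111.
From column 3, 655 − (167 + 155 + 123 + 111) gives (5,3) = 99.
Column 4: 143 + 131 + 87 + 175 + ? = 655, so (3,4) = 119.
Anti-diagonal: 139 + 131 + 123 + 135 + ? = 655, so (5,1) = 127.
Row 5 must total 655; the given cells sum to 504, so (5,5) = 151.
The remaining cell in column 1 is (2,1) = 655 − 572 = 83.
The remaining cell in main diagonal is (2,2) = 655 − 476 = 179.
Row 2: 83 + 179 + 155 + 131 + ? = 655, so (2,5) = 107.
The remaining cell in column 2 is (3,2) = 655 − 508 = 147.
Column 5 must total 655; the given cells sum to 560, so (3,5) = 95.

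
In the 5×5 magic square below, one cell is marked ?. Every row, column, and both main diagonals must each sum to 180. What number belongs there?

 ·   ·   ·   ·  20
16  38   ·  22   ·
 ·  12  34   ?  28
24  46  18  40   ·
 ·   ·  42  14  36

Row 4: 24 + 46 + 18 + 40 + ? = 180, so (4,5) = 52.
Using column 5: 20 + 28 + 52 + 36 + ? → (2,5) = 180 − 136 = 44.
Main diagonal needs 180; the known cells sum to 148, so (1,1) = 32.
The remaining cell in anti-diagonal is (5,1) = 180 − 122 = 58.
From row 2, 180 − (16 + 38 + 22 + 44) gives (2,3) = 60.
The remaining cell in row 5 is (5,2) = 180 − 150 = 30.
From column 1, 180 − (32 + 16 + 24 + 58) gives (3,1) = 50.
The remaining cell in column 2 is (1,2) = 180 − 126 = 54.
Using column 3: 60 + 34 + 18 + 42 + ? → (1,3) = 180 − 154 = 26.
From row 1, 180 − (32 + 54 + 26 + 20) gives (1,4) = 48.
Using row 3: 50 + 12 + 34 + 28 + ? → (3,4) = 180 − 124 = 56.

56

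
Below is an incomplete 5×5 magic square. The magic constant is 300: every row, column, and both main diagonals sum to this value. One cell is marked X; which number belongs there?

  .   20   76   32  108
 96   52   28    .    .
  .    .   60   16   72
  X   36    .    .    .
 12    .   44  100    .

From row 1, 300 − (20 + 76 + 32 + 108) gives (1,1) = 64.
Column 3 must total 300; the given cells sum to 208, so (4,3) = 92.
Anti-diagonal: 108 + 60 + 36 + 12 + ? = 300, so (2,4) = 84.
Row 2 must total 300; the given cells sum to 260, so (2,5) = 40.
From column 4, 300 − (32 + 84 + 16 + 100) gives (4,4) = 68.
Main diagonal needs 300; the known cells sum to 244, so (5,5) = 56.
The remaining cell in row 5 is (5,2) = 300 − 212 = 88.
Column 2: 20 + 52 + 36 + 88 + ? = 300, so (3,2) = 104.
Using column 5: 108 + 40 + 72 + 56 + ? → (4,5) = 300 − 276 = 24.
Row 3 needs 300; the known cells sum to 252, so (3,1) = 48.
The remaining cell in row 4 is (4,1) = 300 − 220 = 80.

80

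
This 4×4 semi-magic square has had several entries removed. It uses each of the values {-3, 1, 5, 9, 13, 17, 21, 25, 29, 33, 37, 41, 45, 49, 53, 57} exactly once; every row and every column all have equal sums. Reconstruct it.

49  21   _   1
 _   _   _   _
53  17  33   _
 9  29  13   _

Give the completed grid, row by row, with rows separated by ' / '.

The 16 entries sum to 432, so each line sums to 432/4 = 108.
Row 1 must total 108; the given cells sum to 71, so (1,3) = 37.
From row 3, 108 − (53 + 17 + 33) gives (3,4) = 5.
Row 4 needs 108; the known cells sum to 51, so (4,4) = 57.
The remaining cell in column 1 is (2,1) = 108 − 111 = -3.
Using column 2: 21 + 17 + 29 + ? → (2,2) = 108 − 67 = 41.
Column 3: 37 + 33 + 13 + ? = 108, so (2,3) = 25.
Using column 4: 1 + 5 + 57 + ? → (2,4) = 108 − 63 = 45.

49 21 37 1 / -3 41 25 45 / 53 17 33 5 / 9 29 13 57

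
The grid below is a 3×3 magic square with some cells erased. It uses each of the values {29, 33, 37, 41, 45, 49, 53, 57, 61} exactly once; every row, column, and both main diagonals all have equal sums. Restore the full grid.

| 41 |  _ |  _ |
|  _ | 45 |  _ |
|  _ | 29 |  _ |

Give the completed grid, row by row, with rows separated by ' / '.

41 61 33 / 37 45 53 / 57 29 49

The 9 entries sum to 405, so each line sums to 405/3 = 135.
The remaining cell in column 2 is (1,2) = 135 − 74 = 61.
From main diagonal, 135 − (41 + 45) gives (3,3) = 49.
The remaining cell in row 1 is (1,3) = 135 − 102 = 33.
Row 3 needs 135; the known cells sum to 78, so (3,1) = 57.
Column 1 needs 135; the known cells sum to 98, so (2,1) = 37.
Column 3: 33 + 49 + ? = 135, so (2,3) = 53.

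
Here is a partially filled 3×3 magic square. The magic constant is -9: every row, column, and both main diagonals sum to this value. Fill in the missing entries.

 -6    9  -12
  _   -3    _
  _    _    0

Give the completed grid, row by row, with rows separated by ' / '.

-6 9 -12 / -9 -3 3 / 6 -15 0

Using column 2: 9 + (-3) + ? → (3,2) = -9 − 6 = -15.
Column 3: -12 + 0 + ? = -9, so (2,3) = 3.
Anti-diagonal needs -9; the known cells sum to -15, so (3,1) = 6.
The remaining cell in row 2 is (2,1) = -9 − 0 = -9.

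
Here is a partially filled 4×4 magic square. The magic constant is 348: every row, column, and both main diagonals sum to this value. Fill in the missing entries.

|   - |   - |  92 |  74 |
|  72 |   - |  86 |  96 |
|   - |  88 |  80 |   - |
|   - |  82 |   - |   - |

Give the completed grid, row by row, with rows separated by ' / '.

Row 2 needs 348; the known cells sum to 254, so (2,2) = 94.
From column 2, 348 − (94 + 88 + 82) gives (1,2) = 84.
The remaining cell in column 3 is (4,3) = 348 − 258 = 90.
Anti-diagonal must total 348; the given cells sum to 248, so (4,1) = 100.
Row 1 needs 348; the known cells sum to 250, so (1,1) = 98.
Row 4 needs 348; the known cells sum to 272, so (4,4) = 76.
The remaining cell in column 1 is (3,1) = 348 − 270 = 78.
Using column 4: 74 + 96 + 76 + ? → (3,4) = 348 − 246 = 102.

98 84 92 74 / 72 94 86 96 / 78 88 80 102 / 100 82 90 76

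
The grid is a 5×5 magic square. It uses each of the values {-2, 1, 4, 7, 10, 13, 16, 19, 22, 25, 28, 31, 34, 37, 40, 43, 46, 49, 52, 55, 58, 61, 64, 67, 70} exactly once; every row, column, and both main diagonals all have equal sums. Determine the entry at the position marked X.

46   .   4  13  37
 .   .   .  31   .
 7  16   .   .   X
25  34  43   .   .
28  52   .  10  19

58

The 25 entries sum to 850, so each line sums to 850/5 = 170.
The remaining cell in row 1 is (1,2) = 170 − 100 = 70.
The remaining cell in row 5 is (5,3) = 170 − 109 = 61.
Column 1 needs 170; the known cells sum to 106, so (2,1) = 64.
Column 2: 70 + 16 + 34 + 52 + ? = 170, so (2,2) = -2.
Anti-diagonal must total 170; the given cells sum to 130, so (3,3) = 40.
Column 3 must total 170; the given cells sum to 148, so (2,3) = 22.
Main diagonal needs 170; the known cells sum to 103, so (4,4) = 67.
Row 2 must total 170; the given cells sum to 115, so (2,5) = 55.
Using row 4: 25 + 34 + 43 + 67 + ? → (4,5) = 170 − 169 = 1.
From column 4, 170 − (13 + 31 + 67 + 10) gives (3,4) = 49.
Column 5 needs 170; the known cells sum to 112, so (3,5) = 58.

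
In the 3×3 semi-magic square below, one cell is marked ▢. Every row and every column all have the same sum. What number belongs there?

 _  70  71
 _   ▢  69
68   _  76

Column 3 is complete and sums to 216; that is the magic constant.
Row 1: 70 + 71 + ? = 216, so (1,1) = 75.
Using row 3: 68 + 76 + ? → (3,2) = 216 − 144 = 72.
Column 1: 75 + 68 + ? = 216, so (2,1) = 73.
From column 2, 216 − (70 + 72) gives (2,2) = 74.

74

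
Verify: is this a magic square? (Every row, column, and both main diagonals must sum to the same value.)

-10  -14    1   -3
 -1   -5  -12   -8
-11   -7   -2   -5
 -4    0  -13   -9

Row 1: -10 + (-14) + 1 + (-3) = -26.
Row 2: -1 + (-5) + (-12) + (-8) = -26.
Row 3: -11 + (-7) + (-2) + (-5) = -25.
Row 4: -4 + 0 + (-13) + (-9) = -26.
Column 1: -10 + (-1) + (-11) + (-4) = -26.
Column 2: -14 + (-5) + (-7) + 0 = -26.
Column 3: 1 + (-12) + (-2) + (-13) = -26.
Column 4: -3 + (-8) + (-5) + (-9) = -25.
Main diagonal: -10 + (-5) + (-2) + (-9) = -26.
Anti-diagonal: -3 + (-12) + (-7) + (-4) = -26.

No — anti-diagonal sums to -26 but column 4 sums to -25.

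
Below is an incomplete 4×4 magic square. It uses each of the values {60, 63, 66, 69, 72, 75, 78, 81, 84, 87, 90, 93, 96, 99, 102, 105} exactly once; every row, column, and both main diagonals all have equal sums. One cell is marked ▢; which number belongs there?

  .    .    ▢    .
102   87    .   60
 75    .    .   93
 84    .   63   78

90

The 16 entries sum to 1320, so each line sums to 1320/4 = 330.
The remaining cell in row 2 is (2,3) = 330 − 249 = 81.
Row 4 needs 330; the known cells sum to 225, so (4,2) = 105.
The remaining cell in column 1 is (1,1) = 330 − 261 = 69.
From column 4, 330 − (60 + 93 + 78) gives (1,4) = 99.
Using main diagonal: 69 + 87 + 78 + ? → (3,3) = 330 − 234 = 96.
Anti-diagonal must total 330; the given cells sum to 264, so (3,2) = 66.
Column 2: 87 + 66 + 105 + ? = 330, so (1,2) = 72.
From column 3, 330 − (81 + 96 + 63) gives (1,3) = 90.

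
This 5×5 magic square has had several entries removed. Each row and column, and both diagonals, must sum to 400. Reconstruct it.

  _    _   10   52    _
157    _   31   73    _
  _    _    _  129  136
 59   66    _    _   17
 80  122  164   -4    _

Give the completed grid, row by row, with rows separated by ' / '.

101 143 10 52 94 / 157 24 31 73 115 / 3 45 87 129 136 / 59 66 108 150 17 / 80 122 164 -4 38

Row 5: 80 + 122 + 164 + (-4) + ? = 400, so (5,5) = 38.
Column 4 needs 400; the known cells sum to 250, so (4,4) = 150.
Row 4: 59 + 66 + 150 + 17 + ? = 400, so (4,3) = 108.
Column 3: 10 + 31 + 108 + 164 + ? = 400, so (3,3) = 87.
The remaining cell in anti-diagonal is (1,5) = 400 − 306 = 94.
Column 5: 94 + 136 + 17 + 38 + ? = 400, so (2,5) = 115.
Row 2: 157 + 31 + 73 + 115 + ? = 400, so (2,2) = 24.
Using main diagonal: 24 + 87 + 150 + 38 + ? → (1,1) = 400 − 299 = 101.
Row 1 must total 400; the given cells sum to 257, so (1,2) = 143.
Using column 1: 101 + 157 + 59 + 80 + ? → (3,1) = 400 − 397 = 3.
Column 2 needs 400; the known cells sum to 355, so (3,2) = 45.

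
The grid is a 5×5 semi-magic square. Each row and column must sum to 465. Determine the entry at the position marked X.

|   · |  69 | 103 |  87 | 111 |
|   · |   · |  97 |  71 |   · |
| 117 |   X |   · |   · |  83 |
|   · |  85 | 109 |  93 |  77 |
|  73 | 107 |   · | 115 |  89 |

From row 1, 465 − (69 + 103 + 87 + 111) gives (1,1) = 95.
Row 4 must total 465; the given cells sum to 364, so (4,1) = 101.
The remaining cell in row 5 is (5,3) = 465 − 384 = 81.
Using column 1: 95 + 117 + 101 + 73 + ? → (2,1) = 465 − 386 = 79.
Column 3 must total 465; the given cells sum to 390, so (3,3) = 75.
The remaining cell in column 4 is (3,4) = 465 − 366 = 99.
The remaining cell in column 5 is (2,5) = 465 − 360 = 105.
Row 2 needs 465; the known cells sum to 352, so (2,2) = 113.
The remaining cell in row 3 is (3,2) = 465 − 374 = 91.

91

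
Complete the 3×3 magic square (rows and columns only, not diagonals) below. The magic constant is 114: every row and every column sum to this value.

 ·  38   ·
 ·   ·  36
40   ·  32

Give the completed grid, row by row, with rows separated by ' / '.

Using row 3: 40 + 32 + ? → (3,2) = 114 − 72 = 42.
Column 2 needs 114; the known cells sum to 80, so (2,2) = 34.
Column 3 must total 114; the given cells sum to 68, so (1,3) = 46.
Using row 1: 38 + 46 + ? → (1,1) = 114 − 84 = 30.
From row 2, 114 − (34 + 36) gives (2,1) = 44.

30 38 46 / 44 34 36 / 40 42 32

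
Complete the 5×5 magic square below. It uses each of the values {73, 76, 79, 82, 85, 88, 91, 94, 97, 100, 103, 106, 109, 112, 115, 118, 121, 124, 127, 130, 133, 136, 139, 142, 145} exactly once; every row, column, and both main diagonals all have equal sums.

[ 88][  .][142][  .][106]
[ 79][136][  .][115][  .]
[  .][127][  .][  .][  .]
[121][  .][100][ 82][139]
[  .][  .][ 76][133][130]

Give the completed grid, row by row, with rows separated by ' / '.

88 85 142 124 106 / 79 136 118 115 97 / 145 127 109 91 73 / 121 103 100 82 139 / 112 94 76 133 130

The 25 entries sum to 2725, so each line sums to 2725/5 = 545.
Row 4: 121 + 100 + 82 + 139 + ? = 545, so (4,2) = 103.
Main diagonal must total 545; the given cells sum to 436, so (3,3) = 109.
Anti-diagonal must total 545; the given cells sum to 433, so (5,1) = 112.
Using row 5: 112 + 76 + 133 + 130 + ? → (5,2) = 545 − 451 = 94.
Column 1 needs 545; the known cells sum to 400, so (3,1) = 145.
Using column 2: 136 + 127 + 103 + 94 + ? → (1,2) = 545 − 460 = 85.
The remaining cell in column 3 is (2,3) = 545 − 427 = 118.
The remaining cell in row 1 is (1,4) = 545 − 421 = 124.
Using row 2: 79 + 136 + 118 + 115 + ? → (2,5) = 545 − 448 = 97.
Column 4 needs 545; the known cells sum to 454, so (3,4) = 91.
Using column 5: 106 + 97 + 139 + 130 + ? → (3,5) = 545 − 472 = 73.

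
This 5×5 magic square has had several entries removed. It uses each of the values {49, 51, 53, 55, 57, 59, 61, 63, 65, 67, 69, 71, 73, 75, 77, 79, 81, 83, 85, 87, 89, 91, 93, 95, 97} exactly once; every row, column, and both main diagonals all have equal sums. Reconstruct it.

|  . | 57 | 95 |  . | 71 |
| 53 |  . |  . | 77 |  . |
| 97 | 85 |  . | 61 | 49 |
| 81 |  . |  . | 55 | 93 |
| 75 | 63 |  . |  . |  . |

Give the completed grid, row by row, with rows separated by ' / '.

59 57 95 83 71 / 53 91 79 77 65 / 97 85 73 61 49 / 81 69 67 55 93 / 75 63 51 89 87

The 25 entries sum to 1825, so each line sums to 1825/5 = 365.
Using row 3: 97 + 85 + 61 + 49 + ? → (3,3) = 365 − 292 = 73.
Column 1: 53 + 97 + 81 + 75 + ? = 365, so (1,1) = 59.
From anti-diagonal, 365 − (71 + 77 + 73 + 75) gives (4,2) = 69.
Row 1: 59 + 57 + 95 + 71 + ? = 365, so (1,4) = 83.
Row 4 needs 365; the known cells sum to 298, so (4,3) = 67.
The remaining cell in column 2 is (2,2) = 365 − 274 = 91.
Column 4 must total 365; the given cells sum to 276, so (5,4) = 89.
From main diagonal, 365 − (59 + 91 + 73 + 55) gives (5,5) = 87.
Using row 5: 75 + 63 + 89 + 87 + ? → (5,3) = 365 − 314 = 51.
Column 3 needs 365; the known cells sum to 286, so (2,3) = 79.
Column 5 must total 365; the given cells sum to 300, so (2,5) = 65.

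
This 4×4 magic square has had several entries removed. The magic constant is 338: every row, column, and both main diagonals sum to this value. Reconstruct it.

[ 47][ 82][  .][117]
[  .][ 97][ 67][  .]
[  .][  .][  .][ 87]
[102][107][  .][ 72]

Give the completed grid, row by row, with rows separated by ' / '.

The remaining cell in row 1 is (1,3) = 338 − 246 = 92.
From row 4, 338 − (102 + 107 + 72) gives (4,3) = 57.
Column 2 must total 338; the given cells sum to 286, so (3,2) = 52.
From column 3, 338 − (92 + 67 + 57) gives (3,3) = 122.
The remaining cell in column 4 is (2,4) = 338 − 276 = 62.
Row 2 needs 338; the known cells sum to 226, so (2,1) = 112.
The remaining cell in row 3 is (3,1) = 338 − 261 = 77.

47 82 92 117 / 112 97 67 62 / 77 52 122 87 / 102 107 57 72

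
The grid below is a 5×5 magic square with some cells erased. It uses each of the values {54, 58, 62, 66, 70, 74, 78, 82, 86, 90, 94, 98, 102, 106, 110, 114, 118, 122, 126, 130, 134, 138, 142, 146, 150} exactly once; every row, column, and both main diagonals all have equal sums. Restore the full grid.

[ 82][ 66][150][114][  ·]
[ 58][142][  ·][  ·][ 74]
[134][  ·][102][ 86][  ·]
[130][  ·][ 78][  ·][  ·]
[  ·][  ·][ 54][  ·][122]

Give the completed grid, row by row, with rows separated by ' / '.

The 25 entries sum to 2550, so each line sums to 2550/5 = 510.
From row 1, 510 − (82 + 66 + 150 + 114) gives (1,5) = 98.
The remaining cell in column 1 is (5,1) = 510 − 404 = 106.
Column 3: 150 + 102 + 78 + 54 + ? = 510, so (2,3) = 126.
From main diagonal, 510 − (82 + 142 + 102 + 122) gives (4,4) = 62.
Row 2 needs 510; the known cells sum to 400, so (2,4) = 110.
From column 4, 510 − (114 + 110 + 86 + 62) gives (5,4) = 138.
The remaining cell in anti-diagonal is (4,2) = 510 − 416 = 94.
Using row 4: 130 + 94 + 78 + 62 + ? → (4,5) = 510 − 364 = 146.
Row 5 must total 510; the given cells sum to 420, so (5,2) = 90.
Column 2: 66 + 142 + 94 + 90 + ? = 510, so (3,2) = 118.
From column 5, 510 − (98 + 74 + 146 + 122) gives (3,5) = 70.

82 66 150 114 98 / 58 142 126 110 74 / 134 118 102 86 70 / 130 94 78 62 146 / 106 90 54 138 122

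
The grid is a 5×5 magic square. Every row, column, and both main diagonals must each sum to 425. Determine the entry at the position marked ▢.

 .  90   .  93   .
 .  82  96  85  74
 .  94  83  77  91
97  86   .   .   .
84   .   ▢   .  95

Row 2 must total 425; the given cells sum to 337, so (2,1) = 88.
Row 3 must total 425; the given cells sum to 345, so (3,1) = 80.
From column 1, 425 − (88 + 80 + 97 + 84) gives (1,1) = 76.
Column 2: 90 + 82 + 94 + 86 + ? = 425, so (5,2) = 73.
From main diagonal, 425 − (76 + 82 + 83 + 95) gives (4,4) = 89.
From anti-diagonal, 425 − (85 + 83 + 86 + 84) gives (1,5) = 87.
The remaining cell in row 1 is (1,3) = 425 − 346 = 79.
The remaining cell in column 4 is (5,4) = 425 − 344 = 81.
Column 5: 87 + 74 + 91 + 95 + ? = 425, so (4,5) = 78.
Row 4: 97 + 86 + 89 + 78 + ? = 425, so (4,3) = 75.
Using row 5: 84 + 73 + 81 + 95 + ? → (5,3) = 425 − 333 = 92.

92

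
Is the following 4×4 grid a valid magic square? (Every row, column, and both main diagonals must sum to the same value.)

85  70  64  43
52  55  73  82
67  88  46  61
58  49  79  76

Yes

Row 1: 85 + 70 + 64 + 43 = 262.
Row 2: 52 + 55 + 73 + 82 = 262.
Row 3: 67 + 88 + 46 + 61 = 262.
Row 4: 58 + 49 + 79 + 76 = 262.
Column 1: 85 + 52 + 67 + 58 = 262.
Column 2: 70 + 55 + 88 + 49 = 262.
Column 3: 64 + 73 + 46 + 79 = 262.
Column 4: 43 + 82 + 61 + 76 = 262.
Main diagonal: 85 + 55 + 46 + 76 = 262.
Anti-diagonal: 43 + 73 + 88 + 58 = 262.
All lines sum to 262.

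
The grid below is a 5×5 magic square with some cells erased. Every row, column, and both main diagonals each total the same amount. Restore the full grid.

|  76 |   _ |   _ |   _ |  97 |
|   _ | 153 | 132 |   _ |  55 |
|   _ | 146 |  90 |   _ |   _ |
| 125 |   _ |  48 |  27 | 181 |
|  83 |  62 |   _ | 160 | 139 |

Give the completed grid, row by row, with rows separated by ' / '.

Main diagonal is already complete: 76 + 153 + 90 + 27 + 139 = 485, so that is the magic constant.
The remaining cell in row 4 is (4,2) = 485 − 381 = 104.
Using row 5: 83 + 62 + 160 + 139 + ? → (5,3) = 485 − 444 = 41.
Using column 2: 153 + 146 + 104 + 62 + ? → (1,2) = 485 − 465 = 20.
The remaining cell in column 3 is (1,3) = 485 − 311 = 174.
The remaining cell in column 5 is (3,5) = 485 − 472 = 13.
Anti-diagonal must total 485; the given cells sum to 374, so (2,4) = 111.
The remaining cell in row 1 is (1,4) = 485 − 367 = 118.
Using row 2: 153 + 132 + 111 + 55 + ? → (2,1) = 485 − 451 = 34.
From column 1, 485 − (76 + 34 + 125 + 83) gives (3,1) = 167.
From column 4, 485 − (118 + 111 + 27 + 160) gives (3,4) = 69.

76 20 174 118 97 / 34 153 132 111 55 / 167 146 90 69 13 / 125 104 48 27 181 / 83 62 41 160 139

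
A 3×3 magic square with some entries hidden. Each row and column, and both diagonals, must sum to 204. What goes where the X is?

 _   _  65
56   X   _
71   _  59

68

From row 3, 204 − (71 + 59) gives (3,2) = 74.
Using column 1: 56 + 71 + ? → (1,1) = 204 − 127 = 77.
From column 3, 204 − (65 + 59) gives (2,3) = 80.
The remaining cell in main diagonal is (2,2) = 204 − 136 = 68.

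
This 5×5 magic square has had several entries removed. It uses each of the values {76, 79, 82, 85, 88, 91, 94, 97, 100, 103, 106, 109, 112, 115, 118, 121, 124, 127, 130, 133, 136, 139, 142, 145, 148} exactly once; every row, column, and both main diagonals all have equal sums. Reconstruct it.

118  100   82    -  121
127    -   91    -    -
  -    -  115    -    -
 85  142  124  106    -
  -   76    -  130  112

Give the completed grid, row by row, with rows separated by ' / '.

The 25 entries sum to 2800, so each line sums to 2800/5 = 560.
Using row 1: 118 + 100 + 82 + 121 + ? → (1,4) = 560 − 421 = 139.
Row 4 must total 560; the given cells sum to 457, so (4,5) = 103.
Column 3 needs 560; the known cells sum to 412, so (5,3) = 148.
From main diagonal, 560 − (118 + 115 + 106 + 112) gives (2,2) = 109.
Row 5 must total 560; the given cells sum to 466, so (5,1) = 94.
Column 1 must total 560; the given cells sum to 424, so (3,1) = 136.
From column 2, 560 − (100 + 109 + 142 + 76) gives (3,2) = 133.
Using anti-diagonal: 121 + 115 + 142 + 94 + ? → (2,4) = 560 − 472 = 88.
Using row 2: 127 + 109 + 91 + 88 + ? → (2,5) = 560 − 415 = 145.
The remaining cell in column 4 is (3,4) = 560 − 463 = 97.
Column 5 needs 560; the known cells sum to 481, so (3,5) = 79.

118 100 82 139 121 / 127 109 91 88 145 / 136 133 115 97 79 / 85 142 124 106 103 / 94 76 148 130 112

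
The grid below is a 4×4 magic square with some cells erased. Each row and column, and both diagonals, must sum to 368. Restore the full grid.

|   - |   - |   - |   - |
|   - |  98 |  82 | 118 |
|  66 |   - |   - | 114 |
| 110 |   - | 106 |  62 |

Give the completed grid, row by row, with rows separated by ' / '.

Row 2: 98 + 82 + 118 + ? = 368, so (2,1) = 70.
The remaining cell in row 4 is (4,2) = 368 − 278 = 90.
Using column 1: 70 + 66 + 110 + ? → (1,1) = 368 − 246 = 122.
The remaining cell in column 4 is (1,4) = 368 − 294 = 74.
Main diagonal: 122 + 98 + 62 + ? = 368, so (3,3) = 86.
Anti-diagonal must total 368; the given cells sum to 266, so (3,2) = 102.
Using column 2: 98 + 102 + 90 + ? → (1,2) = 368 − 290 = 78.
Column 3 needs 368; the known cells sum to 274, so (1,3) = 94.

122 78 94 74 / 70 98 82 118 / 66 102 86 114 / 110 90 106 62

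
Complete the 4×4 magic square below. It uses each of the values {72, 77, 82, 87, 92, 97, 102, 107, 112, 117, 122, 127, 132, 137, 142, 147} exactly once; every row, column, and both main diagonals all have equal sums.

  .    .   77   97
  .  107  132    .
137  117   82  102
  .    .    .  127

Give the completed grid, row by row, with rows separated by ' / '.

The 16 entries sum to 1752, so each line sums to 1752/4 = 438.
Column 3: 77 + 132 + 82 + ? = 438, so (4,3) = 147.
Using column 4: 97 + 102 + 127 + ? → (2,4) = 438 − 326 = 112.
Main diagonal: 107 + 82 + 127 + ? = 438, so (1,1) = 122.
Anti-diagonal must total 438; the given cells sum to 346, so (4,1) = 92.
Row 1: 122 + 77 + 97 + ? = 438, so (1,2) = 142.
Row 2 needs 438; the known cells sum to 351, so (2,1) = 87.
Row 4 needs 438; the known cells sum to 366, so (4,2) = 72.

122 142 77 97 / 87 107 132 112 / 137 117 82 102 / 92 72 147 127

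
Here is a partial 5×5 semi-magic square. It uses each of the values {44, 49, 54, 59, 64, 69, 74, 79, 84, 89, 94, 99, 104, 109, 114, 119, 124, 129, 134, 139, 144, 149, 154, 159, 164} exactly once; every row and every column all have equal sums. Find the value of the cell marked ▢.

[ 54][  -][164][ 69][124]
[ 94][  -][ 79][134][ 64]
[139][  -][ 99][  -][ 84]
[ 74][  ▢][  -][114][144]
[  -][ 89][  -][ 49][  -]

129

The 25 entries sum to 2600, so each line sums to 2600/5 = 520.
Using row 1: 54 + 164 + 69 + 124 + ? → (1,2) = 520 − 411 = 109.
Row 2: 94 + 79 + 134 + 64 + ? = 520, so (2,2) = 149.
The remaining cell in column 1 is (5,1) = 520 − 361 = 159.
Using column 4: 69 + 134 + 114 + 49 + ? → (3,4) = 520 − 366 = 154.
Column 5: 124 + 64 + 84 + 144 + ? = 520, so (5,5) = 104.
Using row 3: 139 + 99 + 154 + 84 + ? → (3,2) = 520 − 476 = 44.
From row 5, 520 − (159 + 89 + 49 + 104) gives (5,3) = 119.
The remaining cell in column 2 is (4,2) = 520 − 391 = 129.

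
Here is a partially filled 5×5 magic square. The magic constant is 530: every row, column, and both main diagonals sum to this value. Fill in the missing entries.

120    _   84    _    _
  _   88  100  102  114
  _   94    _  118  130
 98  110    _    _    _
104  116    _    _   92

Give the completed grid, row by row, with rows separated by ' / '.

120 122 84 96 108 / 126 88 100 102 114 / 82 94 106 118 130 / 98 110 112 124 86 / 104 116 128 90 92

Using row 2: 88 + 100 + 102 + 114 + ? → (2,1) = 530 − 404 = 126.
Column 1 must total 530; the given cells sum to 448, so (3,1) = 82.
The remaining cell in column 2 is (1,2) = 530 − 408 = 122.
From row 3, 530 − (82 + 94 + 118 + 130) gives (3,3) = 106.
Main diagonal: 120 + 88 + 106 + 92 + ? = 530, so (4,4) = 124.
Anti-diagonal must total 530; the given cells sum to 422, so (1,5) = 108.
Using row 1: 120 + 122 + 84 + 108 + ? → (1,4) = 530 − 434 = 96.
Column 4 needs 530; the known cells sum to 440, so (5,4) = 90.
The remaining cell in column 5 is (4,5) = 530 − 444 = 86.
Row 4 must total 530; the given cells sum to 418, so (4,3) = 112.
Using row 5: 104 + 116 + 90 + 92 + ? → (5,3) = 530 − 402 = 128.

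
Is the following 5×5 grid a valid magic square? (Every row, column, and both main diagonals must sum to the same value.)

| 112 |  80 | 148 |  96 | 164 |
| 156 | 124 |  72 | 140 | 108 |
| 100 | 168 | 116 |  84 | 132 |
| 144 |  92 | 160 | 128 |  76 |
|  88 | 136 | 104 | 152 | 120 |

Row 1: 112 + 80 + 148 + 96 + 164 = 600.
Row 2: 156 + 124 + 72 + 140 + 108 = 600.
Row 3: 100 + 168 + 116 + 84 + 132 = 600.
Row 4: 144 + 92 + 160 + 128 + 76 = 600.
Row 5: 88 + 136 + 104 + 152 + 120 = 600.
Column 1: 112 + 156 + 100 + 144 + 88 = 600.
Column 2: 80 + 124 + 168 + 92 + 136 = 600.
Column 3: 148 + 72 + 116 + 160 + 104 = 600.
Column 4: 96 + 140 + 84 + 128 + 152 = 600.
Column 5: 164 + 108 + 132 + 76 + 120 = 600.
Main diagonal: 112 + 124 + 116 + 128 + 120 = 600.
Anti-diagonal: 164 + 140 + 116 + 92 + 88 = 600.
All lines sum to 600.

Yes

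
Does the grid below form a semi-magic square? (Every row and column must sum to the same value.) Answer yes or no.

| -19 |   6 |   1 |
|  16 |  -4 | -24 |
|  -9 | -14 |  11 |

Row 1: -19 + 6 + 1 = -12.
Row 2: 16 + (-4) + (-24) = -12.
Row 3: -9 + (-14) + 11 = -12.
Column 1: -19 + 16 + (-9) = -12.
Column 2: 6 + (-4) + (-14) = -12.
Column 3: 1 + (-24) + 11 = -12.
All lines sum to -12.

Yes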